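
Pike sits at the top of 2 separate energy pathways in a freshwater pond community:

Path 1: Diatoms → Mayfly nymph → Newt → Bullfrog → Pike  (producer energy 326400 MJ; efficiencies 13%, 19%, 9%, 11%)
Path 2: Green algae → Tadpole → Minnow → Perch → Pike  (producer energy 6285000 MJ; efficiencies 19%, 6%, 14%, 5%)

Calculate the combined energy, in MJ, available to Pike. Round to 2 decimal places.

Path 1: 326400 × 0.13 × 0.19 × 0.09 × 0.11 = 79.814592 MJ
Path 2: 6285000 × 0.19 × 0.06 × 0.14 × 0.05 = 501.543 MJ
Total at Pike: 79.814592 + 501.543 = 581.357592 MJ

581.36 MJ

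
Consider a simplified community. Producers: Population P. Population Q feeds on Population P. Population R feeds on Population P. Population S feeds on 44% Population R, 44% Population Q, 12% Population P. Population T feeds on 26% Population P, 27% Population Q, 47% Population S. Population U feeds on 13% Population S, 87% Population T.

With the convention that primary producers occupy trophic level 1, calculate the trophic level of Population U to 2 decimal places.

4.12

Population Q: 1 + 1 = 2
Population R: 1 + 1 = 2
Population S: 1 + (0.44×2 + 0.44×2 + 0.12×1) = 2.88
Population T: 1 + (0.26×1 + 0.27×2 + 0.47×2.88) = 3.1536
Population U: 1 + (0.13×2.88 + 0.87×3.1536) = 4.118032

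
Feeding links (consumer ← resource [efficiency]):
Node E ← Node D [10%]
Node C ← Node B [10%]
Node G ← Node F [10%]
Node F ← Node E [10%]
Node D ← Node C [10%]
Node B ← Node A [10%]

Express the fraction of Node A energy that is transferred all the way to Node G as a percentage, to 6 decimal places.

Product of link efficiencies: 0.1 × 0.1 × 0.1 × 0.1 × 0.1 × 0.1 = 0.000001
As a percentage: 0.000001 × 100 = 0.000100%

0.000100%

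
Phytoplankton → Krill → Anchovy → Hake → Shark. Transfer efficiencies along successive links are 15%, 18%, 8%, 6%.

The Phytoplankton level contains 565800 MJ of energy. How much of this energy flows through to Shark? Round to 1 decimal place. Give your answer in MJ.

Krill: 565800 × 0.15 = 84870 MJ
Anchovy: 84870 × 0.18 = 15276.6 MJ
Hake: 15276.6 × 0.08 = 1222.128 MJ
Shark: 1222.128 × 0.06 = 73.32768 MJ

73.3 MJ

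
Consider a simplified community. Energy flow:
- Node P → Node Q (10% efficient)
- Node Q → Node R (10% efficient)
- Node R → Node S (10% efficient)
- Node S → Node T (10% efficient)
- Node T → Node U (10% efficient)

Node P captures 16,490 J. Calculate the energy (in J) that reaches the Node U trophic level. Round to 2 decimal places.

Node Q: 16490 × 0.1 = 1649 J
Node R: 1649 × 0.1 = 164.9 J
Node S: 164.9 × 0.1 = 16.49 J
Node T: 16.49 × 0.1 = 1.649 J
Node U: 1.649 × 0.1 = 0.1649 J

0.16 J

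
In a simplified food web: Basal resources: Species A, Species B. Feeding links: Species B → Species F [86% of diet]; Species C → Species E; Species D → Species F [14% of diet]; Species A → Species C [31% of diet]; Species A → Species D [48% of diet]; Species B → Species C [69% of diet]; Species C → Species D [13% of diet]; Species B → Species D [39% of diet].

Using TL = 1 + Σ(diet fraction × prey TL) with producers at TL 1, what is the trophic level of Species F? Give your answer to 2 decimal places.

2.16

Species C: 1 + (0.69×1 + 0.31×1) = 2
Species D: 1 + (0.48×1 + 0.39×1 + 0.13×2) = 2.13
Species E: 1 + 2 = 3
Species F: 1 + (0.86×1 + 0.14×2.13) = 2.1582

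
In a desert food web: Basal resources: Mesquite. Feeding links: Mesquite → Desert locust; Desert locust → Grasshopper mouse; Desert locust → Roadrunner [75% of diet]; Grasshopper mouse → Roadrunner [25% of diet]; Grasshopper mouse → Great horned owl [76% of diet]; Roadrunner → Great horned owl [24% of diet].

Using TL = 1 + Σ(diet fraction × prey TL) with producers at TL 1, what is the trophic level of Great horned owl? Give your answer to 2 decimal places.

4.06

Desert locust: 1 + 1 = 2
Grasshopper mouse: 1 + 2 = 3
Roadrunner: 1 + (0.75×2 + 0.25×3) = 3.25
Great horned owl: 1 + (0.76×3 + 0.24×3.25) = 4.06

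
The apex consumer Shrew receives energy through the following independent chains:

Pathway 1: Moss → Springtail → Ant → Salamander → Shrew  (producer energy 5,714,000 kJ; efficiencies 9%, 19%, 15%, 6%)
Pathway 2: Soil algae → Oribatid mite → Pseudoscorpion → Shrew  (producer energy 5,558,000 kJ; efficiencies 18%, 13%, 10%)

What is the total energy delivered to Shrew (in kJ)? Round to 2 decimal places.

Pathway 1: 5714000 × 0.09 × 0.19 × 0.15 × 0.06 = 879.3846 kJ
Pathway 2: 5558000 × 0.18 × 0.13 × 0.1 = 13005.72 kJ
Total at Shrew: 879.3846 + 13005.72 = 13885.1046 kJ

13885.10 kJ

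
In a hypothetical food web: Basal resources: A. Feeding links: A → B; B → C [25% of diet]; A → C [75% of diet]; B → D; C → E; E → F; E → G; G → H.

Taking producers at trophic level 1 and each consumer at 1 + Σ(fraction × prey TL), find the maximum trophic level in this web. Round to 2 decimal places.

B: 1 + 1 = 2
C: 1 + (0.25×2 + 0.75×1) = 2.25
D: 1 + 2 = 3
E: 1 + 2.25 = 3.25
F: 1 + 3.25 = 4.25
G: 1 + 3.25 = 4.25
H: 1 + 4.25 = 5.25

5.25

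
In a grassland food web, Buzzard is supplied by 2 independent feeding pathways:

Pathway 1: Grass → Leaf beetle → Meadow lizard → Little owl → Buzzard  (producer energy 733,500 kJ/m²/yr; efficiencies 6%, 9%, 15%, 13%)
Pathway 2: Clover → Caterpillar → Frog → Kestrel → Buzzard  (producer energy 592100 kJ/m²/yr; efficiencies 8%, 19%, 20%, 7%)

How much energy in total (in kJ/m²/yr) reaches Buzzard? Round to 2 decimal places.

203.24 kJ/m²/yr

Pathway 1: 733500 × 0.06 × 0.09 × 0.15 × 0.13 = 77.23755 kJ/m²/yr
Pathway 2: 592100 × 0.08 × 0.19 × 0.2 × 0.07 = 125.99888 kJ/m²/yr
Total at Buzzard: 77.23755 + 125.99888 = 203.23643 kJ/m²/yr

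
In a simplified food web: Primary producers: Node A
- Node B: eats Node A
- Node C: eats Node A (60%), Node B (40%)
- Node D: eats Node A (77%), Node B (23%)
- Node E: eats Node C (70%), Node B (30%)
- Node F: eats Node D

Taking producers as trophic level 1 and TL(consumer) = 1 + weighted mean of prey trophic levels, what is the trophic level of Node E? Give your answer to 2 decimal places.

Node B: 1 + 1 = 2
Node C: 1 + (0.6×1 + 0.4×2) = 2.4
Node D: 1 + (0.77×1 + 0.23×2) = 2.23
Node E: 1 + (0.7×2.4 + 0.3×2) = 3.28
Node F: 1 + 2.23 = 3.23

3.28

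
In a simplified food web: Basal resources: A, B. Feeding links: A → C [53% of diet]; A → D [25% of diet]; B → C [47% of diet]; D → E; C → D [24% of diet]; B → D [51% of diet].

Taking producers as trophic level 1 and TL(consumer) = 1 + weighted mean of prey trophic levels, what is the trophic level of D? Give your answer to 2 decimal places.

2.24

C: 1 + (0.53×1 + 0.47×1) = 2
D: 1 + (0.51×1 + 0.24×2 + 0.25×1) = 2.24
E: 1 + 2.24 = 3.24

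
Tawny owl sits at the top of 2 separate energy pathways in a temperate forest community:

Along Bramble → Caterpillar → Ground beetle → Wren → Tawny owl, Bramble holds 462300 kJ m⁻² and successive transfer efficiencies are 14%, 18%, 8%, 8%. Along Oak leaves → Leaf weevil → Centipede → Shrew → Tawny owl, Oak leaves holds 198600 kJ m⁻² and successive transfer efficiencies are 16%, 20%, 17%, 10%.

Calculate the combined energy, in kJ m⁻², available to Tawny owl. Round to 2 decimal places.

Via Bramble: 462300 × 0.14 × 0.18 × 0.08 × 0.08 = 74.559744 kJ m⁻²
Via Oak leaves: 198600 × 0.16 × 0.2 × 0.17 × 0.1 = 108.0384 kJ m⁻²
Total at Tawny owl: 74.559744 + 108.0384 = 182.598144 kJ m⁻²

182.60 kJ m⁻²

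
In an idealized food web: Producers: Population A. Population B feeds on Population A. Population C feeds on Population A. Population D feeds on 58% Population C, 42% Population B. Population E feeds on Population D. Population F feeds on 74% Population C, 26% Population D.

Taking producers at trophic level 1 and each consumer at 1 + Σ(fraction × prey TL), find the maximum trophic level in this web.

4

Population B: 1 + 1 = 2
Population C: 1 + 1 = 2
Population D: 1 + (0.58×2 + 0.42×2) = 3
Population E: 1 + 3 = 4
Population F: 1 + (0.74×2 + 0.26×3) = 3.26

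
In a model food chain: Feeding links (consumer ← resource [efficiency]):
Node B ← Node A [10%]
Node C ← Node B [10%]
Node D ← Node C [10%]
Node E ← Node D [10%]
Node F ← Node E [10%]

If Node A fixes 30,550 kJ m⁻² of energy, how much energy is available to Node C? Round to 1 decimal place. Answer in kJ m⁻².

Node B: 30550 × 0.1 = 3055 kJ m⁻²
Node C: 3055 × 0.1 = 305.5 kJ m⁻²

305.5 kJ m⁻²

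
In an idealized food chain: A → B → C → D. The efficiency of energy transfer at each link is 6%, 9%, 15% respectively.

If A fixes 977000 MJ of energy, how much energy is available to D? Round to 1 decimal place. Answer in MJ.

B: 977000 × 0.06 = 58620 MJ
C: 58620 × 0.09 = 5275.8 MJ
D: 5275.8 × 0.15 = 791.37 MJ

791.4 MJ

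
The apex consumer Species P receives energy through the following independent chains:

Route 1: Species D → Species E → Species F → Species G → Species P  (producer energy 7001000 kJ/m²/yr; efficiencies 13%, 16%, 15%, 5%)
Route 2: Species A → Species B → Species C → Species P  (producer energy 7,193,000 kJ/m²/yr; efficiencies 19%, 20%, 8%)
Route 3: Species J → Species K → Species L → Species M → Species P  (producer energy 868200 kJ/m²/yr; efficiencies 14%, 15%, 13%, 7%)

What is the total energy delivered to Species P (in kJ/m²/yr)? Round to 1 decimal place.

23124.8 kJ/m²/yr

Route 1: 7001000 × 0.13 × 0.16 × 0.15 × 0.05 = 1092.156 kJ/m²/yr
Route 2: 7193000 × 0.19 × 0.2 × 0.08 = 21866.72 kJ/m²/yr
Route 3: 868200 × 0.14 × 0.15 × 0.13 × 0.07 = 165.91302 kJ/m²/yr
Total at Species P: 1092.156 + 21866.72 + 165.91302 = 23124.78902 kJ/m²/yr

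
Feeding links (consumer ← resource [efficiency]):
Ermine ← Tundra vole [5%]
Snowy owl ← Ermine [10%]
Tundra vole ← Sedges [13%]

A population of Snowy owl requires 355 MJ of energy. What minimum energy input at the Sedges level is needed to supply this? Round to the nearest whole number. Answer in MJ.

Cumulative transfer efficiency: 0.13 × 0.05 × 0.1 = 0.00065
Sedges energy = 355 / 0.00065 = 546154 MJ

546154 MJ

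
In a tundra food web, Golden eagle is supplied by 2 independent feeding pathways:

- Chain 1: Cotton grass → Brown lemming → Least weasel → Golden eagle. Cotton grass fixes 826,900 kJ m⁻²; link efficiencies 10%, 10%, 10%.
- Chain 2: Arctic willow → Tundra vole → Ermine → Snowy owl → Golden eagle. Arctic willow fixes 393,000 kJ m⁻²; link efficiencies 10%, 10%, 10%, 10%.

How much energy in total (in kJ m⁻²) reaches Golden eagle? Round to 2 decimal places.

Chain 1: 826900 × 0.1 × 0.1 × 0.1 = 826.9 kJ m⁻²
Chain 2: 393000 × 0.1 × 0.1 × 0.1 × 0.1 = 39.3 kJ m⁻²
Total at Golden eagle: 826.9 + 39.3 = 866.2 kJ m⁻²

866.20 kJ m⁻²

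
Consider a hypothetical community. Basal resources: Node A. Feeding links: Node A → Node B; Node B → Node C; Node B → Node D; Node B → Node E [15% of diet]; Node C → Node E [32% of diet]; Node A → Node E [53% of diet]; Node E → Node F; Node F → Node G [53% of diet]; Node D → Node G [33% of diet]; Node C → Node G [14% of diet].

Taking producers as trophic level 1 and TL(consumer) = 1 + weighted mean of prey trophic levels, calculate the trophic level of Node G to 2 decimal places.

4.42

Node B: 1 + 1 = 2
Node C: 1 + 2 = 3
Node D: 1 + 2 = 3
Node E: 1 + (0.15×2 + 0.32×3 + 0.53×1) = 2.79
Node F: 1 + 2.79 = 3.79
Node G: 1 + (0.53×3.79 + 0.33×3 + 0.14×3) = 4.4187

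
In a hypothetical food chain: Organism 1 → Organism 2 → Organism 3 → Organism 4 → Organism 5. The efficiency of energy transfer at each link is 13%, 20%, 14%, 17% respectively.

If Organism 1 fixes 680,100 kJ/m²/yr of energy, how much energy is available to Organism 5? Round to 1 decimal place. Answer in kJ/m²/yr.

420.8 kJ/m²/yr

Organism 2: 680100 × 0.13 = 88413 kJ/m²/yr
Organism 3: 88413 × 0.2 = 17682.6 kJ/m²/yr
Organism 4: 17682.6 × 0.14 = 2475.564 kJ/m²/yr
Organism 5: 2475.564 × 0.17 = 420.84588 kJ/m²/yr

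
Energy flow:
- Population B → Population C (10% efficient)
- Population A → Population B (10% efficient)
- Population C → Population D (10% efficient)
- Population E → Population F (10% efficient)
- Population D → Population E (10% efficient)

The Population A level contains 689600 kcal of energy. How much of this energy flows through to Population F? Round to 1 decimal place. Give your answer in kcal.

6.9 kcal

Population B: 689600 × 0.1 = 68960 kcal
Population C: 68960 × 0.1 = 6896 kcal
Population D: 6896 × 0.1 = 689.6 kcal
Population E: 689.6 × 0.1 = 68.96 kcal
Population F: 68.96 × 0.1 = 6.896 kcal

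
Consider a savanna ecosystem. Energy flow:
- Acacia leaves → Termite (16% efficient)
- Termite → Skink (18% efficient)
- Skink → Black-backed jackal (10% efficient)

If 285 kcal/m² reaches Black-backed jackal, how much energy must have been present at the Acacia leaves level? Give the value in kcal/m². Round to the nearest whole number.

98958 kcal/m²

Cumulative transfer efficiency: 0.16 × 0.18 × 0.1 = 0.00288
Acacia leaves energy = 285 / 0.00288 = 98958 kcal/m²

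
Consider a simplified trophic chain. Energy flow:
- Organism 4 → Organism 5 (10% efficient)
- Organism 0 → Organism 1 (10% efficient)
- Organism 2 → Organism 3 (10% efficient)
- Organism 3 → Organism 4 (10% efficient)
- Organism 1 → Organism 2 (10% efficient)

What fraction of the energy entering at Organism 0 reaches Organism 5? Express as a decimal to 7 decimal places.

Product of link efficiencies: 0.1 × 0.1 × 0.1 × 0.1 × 0.1 = 0.00001

0.0000100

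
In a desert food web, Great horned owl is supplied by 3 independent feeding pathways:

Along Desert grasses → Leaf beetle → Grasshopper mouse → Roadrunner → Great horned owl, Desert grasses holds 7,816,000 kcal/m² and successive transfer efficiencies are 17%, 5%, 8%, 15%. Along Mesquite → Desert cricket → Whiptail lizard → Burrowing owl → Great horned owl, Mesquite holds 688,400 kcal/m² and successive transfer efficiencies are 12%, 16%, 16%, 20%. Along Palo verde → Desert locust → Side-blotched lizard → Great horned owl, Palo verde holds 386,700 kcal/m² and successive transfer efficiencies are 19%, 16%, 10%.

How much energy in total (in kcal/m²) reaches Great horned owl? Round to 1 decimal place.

Via Desert grasses: 7816000 × 0.17 × 0.05 × 0.08 × 0.15 = 797.232 kcal/m²
Via Mesquite: 688400 × 0.12 × 0.16 × 0.16 × 0.2 = 422.95296 kcal/m²
Via Palo verde: 386700 × 0.19 × 0.16 × 0.1 = 1175.568 kcal/m²
Total at Great horned owl: 797.232 + 422.95296 + 1175.568 = 2395.75296 kcal/m²

2395.8 kcal/m²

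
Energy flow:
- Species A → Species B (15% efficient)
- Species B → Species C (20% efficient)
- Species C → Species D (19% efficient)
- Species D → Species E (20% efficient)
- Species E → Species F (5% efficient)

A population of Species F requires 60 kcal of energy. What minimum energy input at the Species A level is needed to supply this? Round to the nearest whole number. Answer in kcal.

Cumulative transfer efficiency: 0.15 × 0.2 × 0.19 × 0.2 × 0.05 = 0.000057
Species A energy = 60 / 0.000057 = 1052632 kcal

1052632 kcal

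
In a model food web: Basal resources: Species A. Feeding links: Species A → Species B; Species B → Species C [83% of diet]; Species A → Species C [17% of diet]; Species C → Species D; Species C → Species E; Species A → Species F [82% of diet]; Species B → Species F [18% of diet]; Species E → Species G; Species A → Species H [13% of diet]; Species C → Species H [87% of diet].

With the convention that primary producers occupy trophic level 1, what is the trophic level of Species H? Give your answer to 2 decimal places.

3.59

Species B: 1 + 1 = 2
Species C: 1 + (0.83×2 + 0.17×1) = 2.83
Species D: 1 + 2.83 = 3.83
Species E: 1 + 2.83 = 3.83
Species F: 1 + (0.82×1 + 0.18×2) = 2.18
Species G: 1 + 3.83 = 4.83
Species H: 1 + (0.13×1 + 0.87×2.83) = 3.5921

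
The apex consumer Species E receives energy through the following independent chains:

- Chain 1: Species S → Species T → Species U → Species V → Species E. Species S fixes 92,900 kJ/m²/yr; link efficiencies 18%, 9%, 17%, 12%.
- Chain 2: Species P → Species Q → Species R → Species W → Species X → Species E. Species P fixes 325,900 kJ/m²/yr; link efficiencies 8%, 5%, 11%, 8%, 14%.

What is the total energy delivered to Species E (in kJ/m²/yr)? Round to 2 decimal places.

32.31 kJ/m²/yr

Chain 1: 92900 × 0.18 × 0.09 × 0.17 × 0.12 = 30.701592 kJ/m²/yr
Chain 2: 325900 × 0.08 × 0.05 × 0.11 × 0.08 × 0.14 = 1.6060352 kJ/m²/yr
Total at Species E: 30.701592 + 1.6060352 = 32.3076272 kJ/m²/yr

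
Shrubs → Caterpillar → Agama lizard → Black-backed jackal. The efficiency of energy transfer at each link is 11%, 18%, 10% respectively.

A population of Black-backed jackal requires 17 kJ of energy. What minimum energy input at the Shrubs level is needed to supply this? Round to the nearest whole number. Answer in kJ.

Cumulative transfer efficiency: 0.11 × 0.18 × 0.1 = 0.00198
Shrubs energy = 17 / 0.00198 = 8586 kJ

8586 kJ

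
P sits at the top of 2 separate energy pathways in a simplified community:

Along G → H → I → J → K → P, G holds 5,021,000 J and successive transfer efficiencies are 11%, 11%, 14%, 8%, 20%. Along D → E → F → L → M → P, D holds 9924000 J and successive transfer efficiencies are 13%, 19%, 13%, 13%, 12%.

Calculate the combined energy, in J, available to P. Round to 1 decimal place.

Via G: 5021000 × 0.11 × 0.11 × 0.14 × 0.08 × 0.2 = 136.089184 J
Via D: 9924000 × 0.13 × 0.19 × 0.13 × 0.13 × 0.12 = 497.1090384 J
Total at P: 136.089184 + 497.1090384 = 633.1982224 J

633.2 J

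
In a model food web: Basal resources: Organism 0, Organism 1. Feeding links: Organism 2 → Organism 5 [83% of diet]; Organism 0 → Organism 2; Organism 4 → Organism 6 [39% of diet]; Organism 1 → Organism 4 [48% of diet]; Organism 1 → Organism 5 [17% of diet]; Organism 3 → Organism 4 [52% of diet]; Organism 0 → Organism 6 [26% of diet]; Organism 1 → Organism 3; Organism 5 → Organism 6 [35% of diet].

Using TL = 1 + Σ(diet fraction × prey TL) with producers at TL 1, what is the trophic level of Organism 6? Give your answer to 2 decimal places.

3.23

Organism 2: 1 + 1 = 2
Organism 3: 1 + 1 = 2
Organism 4: 1 + (0.48×1 + 0.52×2) = 2.52
Organism 5: 1 + (0.17×1 + 0.83×2) = 2.83
Organism 6: 1 + (0.39×2.52 + 0.26×1 + 0.35×2.83) = 3.2333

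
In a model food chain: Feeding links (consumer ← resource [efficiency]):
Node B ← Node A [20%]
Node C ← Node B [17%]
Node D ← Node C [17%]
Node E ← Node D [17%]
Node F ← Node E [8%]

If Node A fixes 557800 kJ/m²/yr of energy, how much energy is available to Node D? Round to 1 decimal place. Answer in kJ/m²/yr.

3224.1 kJ/m²/yr

Node B: 557800 × 0.2 = 111560 kJ/m²/yr
Node C: 111560 × 0.17 = 18965.2 kJ/m²/yr
Node D: 18965.2 × 0.17 = 3224.084 kJ/m²/yr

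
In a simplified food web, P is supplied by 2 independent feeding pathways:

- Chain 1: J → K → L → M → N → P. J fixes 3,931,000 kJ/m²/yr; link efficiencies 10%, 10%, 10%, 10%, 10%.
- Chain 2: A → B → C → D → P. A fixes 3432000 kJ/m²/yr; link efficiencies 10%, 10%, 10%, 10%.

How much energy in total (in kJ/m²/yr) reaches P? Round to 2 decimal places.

382.51 kJ/m²/yr

Chain 1: 3931000 × 0.1 × 0.1 × 0.1 × 0.1 × 0.1 = 39.31 kJ/m²/yr
Chain 2: 3432000 × 0.1 × 0.1 × 0.1 × 0.1 = 343.2 kJ/m²/yr
Total at P: 39.31 + 343.2 = 382.51 kJ/m²/yr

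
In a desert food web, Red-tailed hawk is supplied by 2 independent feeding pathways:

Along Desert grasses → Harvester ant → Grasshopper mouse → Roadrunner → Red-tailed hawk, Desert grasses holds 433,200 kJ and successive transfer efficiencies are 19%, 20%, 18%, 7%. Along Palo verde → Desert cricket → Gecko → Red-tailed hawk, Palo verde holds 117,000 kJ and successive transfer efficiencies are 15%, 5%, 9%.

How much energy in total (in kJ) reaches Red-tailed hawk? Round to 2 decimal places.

286.39 kJ

Via Desert grasses: 433200 × 0.19 × 0.2 × 0.18 × 0.07 = 207.41616 kJ
Via Palo verde: 117000 × 0.15 × 0.05 × 0.09 = 78.975 kJ
Total at Red-tailed hawk: 207.41616 + 78.975 = 286.39116 kJ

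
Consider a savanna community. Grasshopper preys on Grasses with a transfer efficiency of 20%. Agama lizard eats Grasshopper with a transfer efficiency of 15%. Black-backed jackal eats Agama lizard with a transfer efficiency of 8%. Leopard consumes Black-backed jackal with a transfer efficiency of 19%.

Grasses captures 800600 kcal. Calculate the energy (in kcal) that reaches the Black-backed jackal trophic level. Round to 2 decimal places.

1921.44 kcal

Grasshopper: 800600 × 0.2 = 160120 kcal
Agama lizard: 160120 × 0.15 = 24018 kcal
Black-backed jackal: 24018 × 0.08 = 1921.44 kcal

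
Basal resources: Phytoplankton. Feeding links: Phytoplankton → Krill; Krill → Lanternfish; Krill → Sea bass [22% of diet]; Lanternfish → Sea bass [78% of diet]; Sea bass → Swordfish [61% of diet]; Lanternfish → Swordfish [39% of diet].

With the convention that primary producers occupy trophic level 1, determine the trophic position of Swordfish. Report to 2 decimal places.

Krill: 1 + 1 = 2
Lanternfish: 1 + 2 = 3
Sea bass: 1 + (0.22×2 + 0.78×3) = 3.78
Swordfish: 1 + (0.61×3.78 + 0.39×3) = 4.4758

4.48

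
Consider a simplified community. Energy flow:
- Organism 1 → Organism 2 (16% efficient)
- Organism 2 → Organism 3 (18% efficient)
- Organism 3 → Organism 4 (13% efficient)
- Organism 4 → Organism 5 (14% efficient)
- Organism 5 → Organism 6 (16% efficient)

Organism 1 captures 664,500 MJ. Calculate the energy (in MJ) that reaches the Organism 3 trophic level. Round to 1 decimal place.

19137.6 MJ

Organism 2: 664500 × 0.16 = 106320 MJ
Organism 3: 106320 × 0.18 = 19137.6 MJ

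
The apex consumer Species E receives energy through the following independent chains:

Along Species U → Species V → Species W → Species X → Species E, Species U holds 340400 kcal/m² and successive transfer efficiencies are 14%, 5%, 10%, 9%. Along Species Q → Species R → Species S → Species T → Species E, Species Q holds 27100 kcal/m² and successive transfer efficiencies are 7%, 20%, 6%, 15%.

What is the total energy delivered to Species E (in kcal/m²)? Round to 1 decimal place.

Via Species U: 340400 × 0.14 × 0.05 × 0.1 × 0.09 = 21.4452 kcal/m²
Via Species Q: 27100 × 0.07 × 0.2 × 0.06 × 0.15 = 3.4146 kcal/m²
Total at Species E: 21.4452 + 3.4146 = 24.8598 kcal/m²

24.9 kcal/m²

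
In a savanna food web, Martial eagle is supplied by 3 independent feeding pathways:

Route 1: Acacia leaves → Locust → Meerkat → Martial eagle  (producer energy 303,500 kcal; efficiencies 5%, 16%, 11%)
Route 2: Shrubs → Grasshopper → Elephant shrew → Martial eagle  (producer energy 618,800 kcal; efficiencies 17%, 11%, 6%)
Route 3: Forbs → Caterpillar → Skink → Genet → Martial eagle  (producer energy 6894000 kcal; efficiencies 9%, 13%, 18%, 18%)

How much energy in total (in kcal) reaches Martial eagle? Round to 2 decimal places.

3574.75 kcal

Route 1: 303500 × 0.05 × 0.16 × 0.11 = 267.08 kcal
Route 2: 618800 × 0.17 × 0.11 × 0.06 = 694.2936 kcal
Route 3: 6894000 × 0.09 × 0.13 × 0.18 × 0.18 = 2613.37752 kcal
Total at Martial eagle: 267.08 + 694.2936 + 2613.37752 = 3574.75112 kcal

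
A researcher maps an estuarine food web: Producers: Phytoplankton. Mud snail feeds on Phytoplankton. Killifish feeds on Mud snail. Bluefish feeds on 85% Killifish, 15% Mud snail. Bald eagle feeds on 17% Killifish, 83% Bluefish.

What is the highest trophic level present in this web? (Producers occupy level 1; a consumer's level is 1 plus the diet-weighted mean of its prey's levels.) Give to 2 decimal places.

4.71

Mud snail: 1 + 1 = 2
Killifish: 1 + 2 = 3
Bluefish: 1 + (0.85×3 + 0.15×2) = 3.85
Bald eagle: 1 + (0.17×3 + 0.83×3.85) = 4.7055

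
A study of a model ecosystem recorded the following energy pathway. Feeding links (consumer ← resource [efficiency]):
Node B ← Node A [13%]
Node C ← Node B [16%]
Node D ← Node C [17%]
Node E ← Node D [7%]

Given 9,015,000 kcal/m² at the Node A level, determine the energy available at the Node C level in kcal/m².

Node B: 9015000 × 0.13 = 1171950 kcal/m²
Node C: 1171950 × 0.16 = 187512 kcal/m²

187512 kcal/m²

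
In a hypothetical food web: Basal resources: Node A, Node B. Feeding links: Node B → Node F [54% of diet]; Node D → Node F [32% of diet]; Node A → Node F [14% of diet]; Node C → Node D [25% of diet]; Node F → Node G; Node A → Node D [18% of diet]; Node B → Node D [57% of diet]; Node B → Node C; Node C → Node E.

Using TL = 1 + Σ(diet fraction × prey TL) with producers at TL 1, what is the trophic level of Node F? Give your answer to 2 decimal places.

2.40

Node C: 1 + 1 = 2
Node D: 1 + (0.25×2 + 0.18×1 + 0.57×1) = 2.25
Node E: 1 + 2 = 3
Node F: 1 + (0.54×1 + 0.32×2.25 + 0.14×1) = 2.4
Node G: 1 + 2.4 = 3.4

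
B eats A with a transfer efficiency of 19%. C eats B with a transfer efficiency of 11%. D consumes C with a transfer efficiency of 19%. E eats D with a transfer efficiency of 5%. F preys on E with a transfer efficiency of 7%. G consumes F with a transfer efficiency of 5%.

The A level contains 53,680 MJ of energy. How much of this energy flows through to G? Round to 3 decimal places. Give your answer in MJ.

B: 53680 × 0.19 = 10199.2 MJ
C: 10199.2 × 0.11 = 1121.912 MJ
D: 1121.912 × 0.19 = 213.16328 MJ
E: 213.16328 × 0.05 = 10.658164 MJ
F: 10.658164 × 0.07 = 0.74607148 MJ
G: 0.74607148 × 0.05 = 0.037303574 MJ

0.037 MJ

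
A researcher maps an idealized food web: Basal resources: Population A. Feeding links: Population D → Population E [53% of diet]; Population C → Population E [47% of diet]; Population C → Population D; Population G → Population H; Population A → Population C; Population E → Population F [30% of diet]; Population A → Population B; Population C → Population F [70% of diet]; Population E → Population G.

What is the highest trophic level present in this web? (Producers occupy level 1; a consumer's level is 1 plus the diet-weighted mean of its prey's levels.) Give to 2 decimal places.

Population B: 1 + 1 = 2
Population C: 1 + 1 = 2
Population D: 1 + 2 = 3
Population E: 1 + (0.47×2 + 0.53×3) = 3.53
Population F: 1 + (0.3×3.53 + 0.7×2) = 3.459
Population G: 1 + 3.53 = 4.53
Population H: 1 + 4.53 = 5.53

5.53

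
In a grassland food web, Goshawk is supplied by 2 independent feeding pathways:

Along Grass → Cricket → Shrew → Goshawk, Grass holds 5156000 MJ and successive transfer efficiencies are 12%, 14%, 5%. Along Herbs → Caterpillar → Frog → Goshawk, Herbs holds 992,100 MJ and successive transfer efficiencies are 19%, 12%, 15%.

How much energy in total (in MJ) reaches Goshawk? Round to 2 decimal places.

Via Grass: 5156000 × 0.12 × 0.14 × 0.05 = 4331.04 MJ
Via Herbs: 992100 × 0.19 × 0.12 × 0.15 = 3392.982 MJ
Total at Goshawk: 4331.04 + 3392.982 = 7724.022 MJ

7724.02 MJ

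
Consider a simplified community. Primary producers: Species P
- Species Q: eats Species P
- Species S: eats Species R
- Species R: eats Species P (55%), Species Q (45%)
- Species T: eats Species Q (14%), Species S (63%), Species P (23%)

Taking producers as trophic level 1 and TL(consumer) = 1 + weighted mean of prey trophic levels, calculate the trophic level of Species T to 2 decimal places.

3.68

Species Q: 1 + 1 = 2
Species R: 1 + (0.55×1 + 0.45×2) = 2.45
Species S: 1 + 2.45 = 3.45
Species T: 1 + (0.14×2 + 0.63×3.45 + 0.23×1) = 3.6835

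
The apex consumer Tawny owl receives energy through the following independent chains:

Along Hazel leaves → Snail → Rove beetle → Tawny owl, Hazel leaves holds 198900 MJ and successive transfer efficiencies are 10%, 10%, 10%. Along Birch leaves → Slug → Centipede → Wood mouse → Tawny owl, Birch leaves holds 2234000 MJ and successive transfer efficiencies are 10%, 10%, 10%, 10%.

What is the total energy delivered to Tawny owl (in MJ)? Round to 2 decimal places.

422.30 MJ

Via Hazel leaves: 198900 × 0.1 × 0.1 × 0.1 = 198.9 MJ
Via Birch leaves: 2234000 × 0.1 × 0.1 × 0.1 × 0.1 = 223.4 MJ
Total at Tawny owl: 198.9 + 223.4 = 422.3 MJ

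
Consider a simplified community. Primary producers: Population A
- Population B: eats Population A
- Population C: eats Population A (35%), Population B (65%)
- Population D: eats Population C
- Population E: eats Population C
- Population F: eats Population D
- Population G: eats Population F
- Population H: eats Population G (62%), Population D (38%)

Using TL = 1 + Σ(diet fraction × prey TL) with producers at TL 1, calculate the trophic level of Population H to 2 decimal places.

5.89

Population B: 1 + 1 = 2
Population C: 1 + (0.35×1 + 0.65×2) = 2.65
Population D: 1 + 2.65 = 3.65
Population E: 1 + 2.65 = 3.65
Population F: 1 + 3.65 = 4.65
Population G: 1 + 4.65 = 5.65
Population H: 1 + (0.62×5.65 + 0.38×3.65) = 5.89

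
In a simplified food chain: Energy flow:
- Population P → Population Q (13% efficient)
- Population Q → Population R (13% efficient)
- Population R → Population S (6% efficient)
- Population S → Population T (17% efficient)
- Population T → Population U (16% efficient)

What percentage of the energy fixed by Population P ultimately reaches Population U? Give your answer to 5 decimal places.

Product of link efficiencies: 0.13 × 0.13 × 0.06 × 0.17 × 0.16 = 0.0000275808
As a percentage: 0.0000275808 × 100 = 0.00276%

0.00276%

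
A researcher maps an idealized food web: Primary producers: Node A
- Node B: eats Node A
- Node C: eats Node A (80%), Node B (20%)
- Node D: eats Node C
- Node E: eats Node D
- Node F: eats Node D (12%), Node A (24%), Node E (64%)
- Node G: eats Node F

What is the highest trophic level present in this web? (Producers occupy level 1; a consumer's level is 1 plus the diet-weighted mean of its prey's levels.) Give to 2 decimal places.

Node B: 1 + 1 = 2
Node C: 1 + (0.8×1 + 0.2×2) = 2.2
Node D: 1 + 2.2 = 3.2
Node E: 1 + 3.2 = 4.2
Node F: 1 + (0.12×3.2 + 0.24×1 + 0.64×4.2) = 4.312
Node G: 1 + 4.312 = 5.312

5.31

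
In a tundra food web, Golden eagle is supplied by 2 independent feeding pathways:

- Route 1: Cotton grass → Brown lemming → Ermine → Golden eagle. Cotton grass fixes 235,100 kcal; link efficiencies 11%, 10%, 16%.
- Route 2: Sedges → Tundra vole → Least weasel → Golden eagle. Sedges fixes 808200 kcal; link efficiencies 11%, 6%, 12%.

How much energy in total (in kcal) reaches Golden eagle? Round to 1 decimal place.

1053.9 kcal

Route 1: 235100 × 0.11 × 0.1 × 0.16 = 413.776 kcal
Route 2: 808200 × 0.11 × 0.06 × 0.12 = 640.0944 kcal
Total at Golden eagle: 413.776 + 640.0944 = 1053.8704 kcal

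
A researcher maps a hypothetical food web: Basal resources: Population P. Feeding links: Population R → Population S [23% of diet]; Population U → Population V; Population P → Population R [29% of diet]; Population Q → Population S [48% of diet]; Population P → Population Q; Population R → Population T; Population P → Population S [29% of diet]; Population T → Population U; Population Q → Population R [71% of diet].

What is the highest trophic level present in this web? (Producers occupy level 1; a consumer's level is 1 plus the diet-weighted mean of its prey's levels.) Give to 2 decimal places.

5.71

Population Q: 1 + 1 = 2
Population R: 1 + (0.29×1 + 0.71×2) = 2.71
Population S: 1 + (0.48×2 + 0.29×1 + 0.23×2.71) = 2.8733
Population T: 1 + 2.71 = 3.71
Population U: 1 + 3.71 = 4.71
Population V: 1 + 4.71 = 5.71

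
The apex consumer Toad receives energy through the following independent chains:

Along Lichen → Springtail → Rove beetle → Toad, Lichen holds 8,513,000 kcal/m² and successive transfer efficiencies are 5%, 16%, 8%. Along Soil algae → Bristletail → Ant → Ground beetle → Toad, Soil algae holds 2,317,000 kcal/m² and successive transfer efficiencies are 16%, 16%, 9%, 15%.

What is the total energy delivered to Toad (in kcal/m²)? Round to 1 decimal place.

Via Lichen: 8513000 × 0.05 × 0.16 × 0.08 = 5448.32 kcal/m²
Via Soil algae: 2317000 × 0.16 × 0.16 × 0.09 × 0.15 = 800.7552 kcal/m²
Total at Toad: 5448.32 + 800.7552 = 6249.0752 kcal/m²

6249.1 kcal/m²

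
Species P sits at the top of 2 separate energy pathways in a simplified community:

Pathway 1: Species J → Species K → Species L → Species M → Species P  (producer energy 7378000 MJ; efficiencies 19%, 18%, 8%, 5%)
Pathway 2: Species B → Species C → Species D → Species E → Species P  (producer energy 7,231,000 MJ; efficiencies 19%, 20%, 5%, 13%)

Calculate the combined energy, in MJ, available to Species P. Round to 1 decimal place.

Pathway 1: 7378000 × 0.19 × 0.18 × 0.08 × 0.05 = 1009.3104 MJ
Pathway 2: 7231000 × 0.19 × 0.2 × 0.05 × 0.13 = 1786.057 MJ
Total at Species P: 1009.3104 + 1786.057 = 2795.3674 MJ

2795.4 MJ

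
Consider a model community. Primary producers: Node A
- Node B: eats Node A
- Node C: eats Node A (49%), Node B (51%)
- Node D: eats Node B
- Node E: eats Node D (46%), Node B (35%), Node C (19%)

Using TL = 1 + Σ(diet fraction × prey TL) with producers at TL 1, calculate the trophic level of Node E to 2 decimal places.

3.56

Node B: 1 + 1 = 2
Node C: 1 + (0.49×1 + 0.51×2) = 2.51
Node D: 1 + 2 = 3
Node E: 1 + (0.46×3 + 0.35×2 + 0.19×2.51) = 3.5569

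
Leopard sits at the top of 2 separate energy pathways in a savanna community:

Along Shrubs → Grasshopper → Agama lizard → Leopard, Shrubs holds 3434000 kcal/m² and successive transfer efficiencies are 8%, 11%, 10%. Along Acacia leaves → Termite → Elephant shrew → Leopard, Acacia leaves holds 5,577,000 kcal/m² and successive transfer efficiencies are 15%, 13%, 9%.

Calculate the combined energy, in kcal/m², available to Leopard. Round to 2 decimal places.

Via Shrubs: 3434000 × 0.08 × 0.11 × 0.1 = 3021.92 kcal/m²
Via Acacia leaves: 5577000 × 0.15 × 0.13 × 0.09 = 9787.635 kcal/m²
Total at Leopard: 3021.92 + 9787.635 = 12809.555 kcal/m²

12809.56 kcal/m²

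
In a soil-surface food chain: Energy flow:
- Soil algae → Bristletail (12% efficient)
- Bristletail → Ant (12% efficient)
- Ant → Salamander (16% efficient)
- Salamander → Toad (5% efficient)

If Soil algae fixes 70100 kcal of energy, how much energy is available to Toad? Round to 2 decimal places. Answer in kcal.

Bristletail: 70100 × 0.12 = 8412 kcal
Ant: 8412 × 0.12 = 1009.44 kcal
Salamander: 1009.44 × 0.16 = 161.5104 kcal
Toad: 161.5104 × 0.05 = 8.07552 kcal

8.08 kcal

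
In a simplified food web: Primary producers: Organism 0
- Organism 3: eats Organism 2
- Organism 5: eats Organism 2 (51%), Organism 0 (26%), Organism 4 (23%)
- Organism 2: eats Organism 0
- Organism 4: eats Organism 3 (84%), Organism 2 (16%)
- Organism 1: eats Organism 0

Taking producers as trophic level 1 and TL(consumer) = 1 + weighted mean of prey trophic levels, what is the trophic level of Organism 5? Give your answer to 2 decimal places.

Organism 1: 1 + 1 = 2
Organism 2: 1 + 1 = 2
Organism 3: 1 + 2 = 3
Organism 4: 1 + (0.84×3 + 0.16×2) = 3.84
Organism 5: 1 + (0.51×2 + 0.26×1 + 0.23×3.84) = 3.1632

3.16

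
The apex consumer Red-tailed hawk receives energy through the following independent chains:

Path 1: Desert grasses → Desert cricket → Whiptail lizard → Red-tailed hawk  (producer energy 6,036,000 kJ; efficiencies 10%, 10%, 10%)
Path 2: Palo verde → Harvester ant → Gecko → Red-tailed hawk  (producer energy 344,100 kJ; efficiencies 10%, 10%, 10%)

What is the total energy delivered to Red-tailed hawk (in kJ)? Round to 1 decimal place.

Path 1: 6036000 × 0.1 × 0.1 × 0.1 = 6036 kJ
Path 2: 344100 × 0.1 × 0.1 × 0.1 = 344.1 kJ
Total at Red-tailed hawk: 6036 + 344.1 = 6380.1 kJ

6380.1 kJ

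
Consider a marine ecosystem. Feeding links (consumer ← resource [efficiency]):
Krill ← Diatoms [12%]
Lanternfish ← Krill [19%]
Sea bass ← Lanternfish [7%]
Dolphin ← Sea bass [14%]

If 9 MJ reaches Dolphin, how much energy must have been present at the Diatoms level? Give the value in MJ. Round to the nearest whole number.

Cumulative transfer efficiency: 0.12 × 0.19 × 0.07 × 0.14 = 0.00022344
Diatoms energy = 9 / 0.00022344 = 40279 MJ

40279 MJ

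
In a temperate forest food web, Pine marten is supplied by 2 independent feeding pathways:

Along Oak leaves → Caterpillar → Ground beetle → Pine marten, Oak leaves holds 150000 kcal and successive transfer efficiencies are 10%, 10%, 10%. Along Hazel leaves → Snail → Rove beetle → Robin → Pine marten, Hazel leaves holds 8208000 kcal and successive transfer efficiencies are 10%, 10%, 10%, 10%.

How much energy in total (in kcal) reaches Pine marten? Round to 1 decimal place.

970.8 kcal

Via Oak leaves: 150000 × 0.1 × 0.1 × 0.1 = 150 kcal
Via Hazel leaves: 8208000 × 0.1 × 0.1 × 0.1 × 0.1 = 820.8 kcal
Total at Pine marten: 150 + 820.8 = 970.8 kcal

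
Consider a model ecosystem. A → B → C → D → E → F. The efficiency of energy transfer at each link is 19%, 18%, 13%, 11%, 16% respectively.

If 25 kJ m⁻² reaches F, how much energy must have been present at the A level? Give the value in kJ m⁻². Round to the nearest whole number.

Cumulative transfer efficiency: 0.19 × 0.18 × 0.13 × 0.11 × 0.16 = 0.0000782496
A energy = 25 / 0.0000782496 = 319490 kJ m⁻²

319490 kJ m⁻²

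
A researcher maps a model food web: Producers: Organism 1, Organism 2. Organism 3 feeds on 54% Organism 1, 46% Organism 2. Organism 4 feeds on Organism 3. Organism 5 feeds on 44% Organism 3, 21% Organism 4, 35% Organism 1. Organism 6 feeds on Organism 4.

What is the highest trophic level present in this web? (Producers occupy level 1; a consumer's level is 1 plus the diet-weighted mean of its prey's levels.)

4

Organism 3: 1 + (0.54×1 + 0.46×1) = 2
Organism 4: 1 + 2 = 3
Organism 5: 1 + (0.44×2 + 0.21×3 + 0.35×1) = 2.86
Organism 6: 1 + 3 = 4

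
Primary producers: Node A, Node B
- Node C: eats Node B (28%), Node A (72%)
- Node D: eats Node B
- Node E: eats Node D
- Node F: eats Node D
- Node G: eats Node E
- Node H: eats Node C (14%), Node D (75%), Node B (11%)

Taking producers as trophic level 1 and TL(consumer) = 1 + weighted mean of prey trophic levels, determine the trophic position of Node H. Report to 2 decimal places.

2.89

Node C: 1 + (0.28×1 + 0.72×1) = 2
Node D: 1 + 1 = 2
Node E: 1 + 2 = 3
Node F: 1 + 2 = 3
Node G: 1 + 3 = 4
Node H: 1 + (0.14×2 + 0.75×2 + 0.11×1) = 2.89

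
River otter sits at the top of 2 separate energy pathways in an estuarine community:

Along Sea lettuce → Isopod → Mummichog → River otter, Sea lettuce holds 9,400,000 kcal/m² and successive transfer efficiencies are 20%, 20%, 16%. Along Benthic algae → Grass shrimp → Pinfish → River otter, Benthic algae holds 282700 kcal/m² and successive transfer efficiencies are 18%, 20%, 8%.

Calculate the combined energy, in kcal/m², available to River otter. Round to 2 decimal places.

60974.18 kcal/m²

Via Sea lettuce: 9400000 × 0.2 × 0.2 × 0.16 = 60160 kcal/m²
Via Benthic algae: 282700 × 0.18 × 0.2 × 0.08 = 814.176 kcal/m²
Total at River otter: 60160 + 814.176 = 60974.176 kcal/m²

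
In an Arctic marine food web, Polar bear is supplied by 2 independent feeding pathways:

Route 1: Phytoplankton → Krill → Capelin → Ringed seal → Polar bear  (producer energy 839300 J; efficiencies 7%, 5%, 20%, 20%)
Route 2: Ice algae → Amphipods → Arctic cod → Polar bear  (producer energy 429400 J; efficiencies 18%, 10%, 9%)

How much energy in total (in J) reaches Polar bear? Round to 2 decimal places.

813.13 J

Route 1: 839300 × 0.07 × 0.05 × 0.2 × 0.2 = 117.502 J
Route 2: 429400 × 0.18 × 0.1 × 0.09 = 695.628 J
Total at Polar bear: 117.502 + 695.628 = 813.13 J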